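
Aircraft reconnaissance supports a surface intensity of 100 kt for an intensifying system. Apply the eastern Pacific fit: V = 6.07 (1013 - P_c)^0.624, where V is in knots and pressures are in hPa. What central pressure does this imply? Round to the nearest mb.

ΔP = (V / 6.07)^(1/0.624) = (100/6.07)^1.603.
100/6.07 = 16.474; 16.474^1.603 ≈ 89.13 mb.
P_c = 1013 − 89.13 = 923.87 ≈ 924 mb.

924 mb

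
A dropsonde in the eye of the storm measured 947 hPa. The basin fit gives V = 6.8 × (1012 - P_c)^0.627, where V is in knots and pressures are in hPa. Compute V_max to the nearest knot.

93 kt

ΔP = 1012 − 947 = 65 hPa.
65^0.627 ≈ 13.699.
V ≈ 6.8 × 13.699 ≈ 93.2 kt.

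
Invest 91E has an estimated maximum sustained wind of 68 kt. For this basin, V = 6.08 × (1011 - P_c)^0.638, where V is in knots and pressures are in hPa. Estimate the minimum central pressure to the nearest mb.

ΔP = (V / 6.08)^(1/0.638) = (68/6.08)^1.567.
68/6.08 = 11.184; 11.184^1.567 ≈ 44.01 mb.
P_c = 1011 − 44.01 = 966.99 ≈ 967 mb.

967 mb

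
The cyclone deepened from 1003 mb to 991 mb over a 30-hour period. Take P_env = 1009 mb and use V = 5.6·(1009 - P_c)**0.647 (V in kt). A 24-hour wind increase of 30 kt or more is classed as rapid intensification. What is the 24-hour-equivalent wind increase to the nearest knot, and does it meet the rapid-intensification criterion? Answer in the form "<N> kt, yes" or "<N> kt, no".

15 kt, no

V₁: ΔP = 6, V ≈ 5.6 × 6^0.647 ≈ 17.85 kt.
V₂: ΔP = 18, V ≈ 5.6 × 18^0.647 ≈ 36.34 kt.
ΔV over 30 h = 18.49 kt → 24 h equivalent = 18.49 × 24/30 ≈ 14.79 kt.
15 kt < 30 kt ⇒ not rapid intensification.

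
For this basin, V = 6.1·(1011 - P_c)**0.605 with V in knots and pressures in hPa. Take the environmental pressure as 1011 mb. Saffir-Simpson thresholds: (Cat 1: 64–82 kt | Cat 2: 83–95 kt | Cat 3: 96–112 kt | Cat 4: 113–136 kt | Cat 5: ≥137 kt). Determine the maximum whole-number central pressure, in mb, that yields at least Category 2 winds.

Category 2 begins at V = 83 kt.
Required ΔP = (83/6.1)^(1/0.605) = 13.607^1.653 ≈ 74.81 mb.
P_c ≤ 1011 − 74.81 = 936.19, so the highest integer P_c is 936 mb.

936 mb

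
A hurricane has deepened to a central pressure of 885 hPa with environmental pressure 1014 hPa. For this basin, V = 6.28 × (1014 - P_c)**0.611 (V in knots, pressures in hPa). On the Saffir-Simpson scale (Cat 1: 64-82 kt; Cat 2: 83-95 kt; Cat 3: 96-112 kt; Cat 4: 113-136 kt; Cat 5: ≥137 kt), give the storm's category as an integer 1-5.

4

ΔP = 1014 − 885 = 129 hPa.
V ≈ 6.28 × 129^0.611 = 6.28 × 19.48 ≈ 122 kt.
122 kt falls in the Category 4 band.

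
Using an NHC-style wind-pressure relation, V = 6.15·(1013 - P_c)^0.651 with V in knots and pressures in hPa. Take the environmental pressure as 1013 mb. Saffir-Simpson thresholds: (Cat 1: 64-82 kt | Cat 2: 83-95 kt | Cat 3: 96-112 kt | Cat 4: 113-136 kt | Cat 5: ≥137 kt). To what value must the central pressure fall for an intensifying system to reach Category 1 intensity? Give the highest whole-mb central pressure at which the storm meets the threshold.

Category 1 begins at V = 64 kt.
Required ΔP = (64/6.15)^(1/0.651) = 10.407^1.536 ≈ 36.53 mb.
P_c ≤ 1013 − 36.53 = 976.47, so the highest integer P_c is 976 mb.

976 mb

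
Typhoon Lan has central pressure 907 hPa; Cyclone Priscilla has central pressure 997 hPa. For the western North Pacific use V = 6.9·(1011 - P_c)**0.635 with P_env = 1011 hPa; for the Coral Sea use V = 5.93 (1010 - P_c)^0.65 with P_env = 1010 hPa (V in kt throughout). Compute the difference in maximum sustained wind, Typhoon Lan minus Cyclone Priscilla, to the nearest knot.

Typhoon Lan: ΔP = 104; V ≈ 6.9 × 104^0.635 ≈ 131.72 kt.
Cyclone Priscilla: ΔP = 13; V ≈ 5.93 × 13^0.65 ≈ 31.41 kt.
Difference ≈ 131.72 − 31.41 = 100.31 → 100 kt.

100 kt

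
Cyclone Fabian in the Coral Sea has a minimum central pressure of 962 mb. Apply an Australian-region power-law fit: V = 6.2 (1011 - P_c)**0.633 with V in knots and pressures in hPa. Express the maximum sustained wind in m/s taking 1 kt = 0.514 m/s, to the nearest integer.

ΔP = 1011 − 962 = 49 mb.
V ≈ 6.2 × 49^0.633 = 6.2 × 11.746 ≈ 72.826 kt.
72.826 × 0.514 ≈ 37.43 m/s → 37 m/s.

37 m/s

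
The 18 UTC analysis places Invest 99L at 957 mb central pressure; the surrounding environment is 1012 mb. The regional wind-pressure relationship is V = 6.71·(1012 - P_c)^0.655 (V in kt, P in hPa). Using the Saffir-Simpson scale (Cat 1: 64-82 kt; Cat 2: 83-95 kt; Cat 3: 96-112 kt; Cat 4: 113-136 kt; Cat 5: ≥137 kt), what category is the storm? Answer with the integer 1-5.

2

ΔP = 1012 − 957 = 55 mb.
V ≈ 6.71 × 55^0.655 = 6.71 × 13.80 ≈ 93 kt.
93 kt falls in the Category 2 band.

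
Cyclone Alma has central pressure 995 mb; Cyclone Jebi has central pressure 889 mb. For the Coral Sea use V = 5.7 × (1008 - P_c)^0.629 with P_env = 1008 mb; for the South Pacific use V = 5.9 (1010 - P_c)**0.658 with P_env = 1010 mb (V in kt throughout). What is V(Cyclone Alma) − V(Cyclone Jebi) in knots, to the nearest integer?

Cyclone Alma: ΔP = 13; V ≈ 5.7 × 13^0.629 ≈ 28.61 kt.
Cyclone Jebi: ΔP = 121; V ≈ 5.9 × 121^0.658 ≈ 138.46 kt.
Difference ≈ 28.61 − 138.46 = -109.85 → -110 kt.

-110 kt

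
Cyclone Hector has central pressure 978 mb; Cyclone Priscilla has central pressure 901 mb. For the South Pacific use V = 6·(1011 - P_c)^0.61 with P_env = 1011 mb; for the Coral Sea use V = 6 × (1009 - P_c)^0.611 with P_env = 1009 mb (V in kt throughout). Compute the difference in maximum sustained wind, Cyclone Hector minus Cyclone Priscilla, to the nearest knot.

-54 kt

Cyclone Hector: ΔP = 33; V ≈ 6 × 33^0.61 ≈ 50.63 kt.
Cyclone Priscilla: ΔP = 108; V ≈ 6 × 108^0.611 ≈ 104.85 kt.
Difference ≈ 50.63 − 104.85 = -54.22 → -54 kt.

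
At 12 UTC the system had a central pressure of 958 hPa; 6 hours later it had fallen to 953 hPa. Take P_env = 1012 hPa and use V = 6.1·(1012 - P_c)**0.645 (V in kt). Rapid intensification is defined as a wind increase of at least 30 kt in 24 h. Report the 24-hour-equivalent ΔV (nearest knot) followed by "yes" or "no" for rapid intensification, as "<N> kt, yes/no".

19 kt, no

V₁: ΔP = 54, V ≈ 6.1 × 54^0.645 ≈ 79.93 kt.
V₂: ΔP = 59, V ≈ 6.1 × 59^0.645 ≈ 84.63 kt.
ΔV over 6 h = 4.70 kt → 24 h equivalent = 4.70 × 24/6 ≈ 18.80 kt.
19 kt < 30 kt ⇒ not rapid intensification.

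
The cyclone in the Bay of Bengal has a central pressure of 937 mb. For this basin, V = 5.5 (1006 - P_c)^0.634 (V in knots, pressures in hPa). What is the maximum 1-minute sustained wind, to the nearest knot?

81 kt

ΔP = 1006 − 937 = 69 mb.
69^0.634 ≈ 14.650.
V ≈ 5.5 × 14.650 ≈ 80.6 kt.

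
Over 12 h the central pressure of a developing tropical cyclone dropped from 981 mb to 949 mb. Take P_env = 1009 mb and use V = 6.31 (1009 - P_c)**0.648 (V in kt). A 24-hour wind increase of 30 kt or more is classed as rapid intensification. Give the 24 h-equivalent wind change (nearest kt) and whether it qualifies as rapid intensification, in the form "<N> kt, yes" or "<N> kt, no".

70 kt, yes

V₁: ΔP = 28, V ≈ 6.31 × 28^0.648 ≈ 54.67 kt.
V₂: ΔP = 60, V ≈ 6.31 × 60^0.648 ≈ 89.59 kt.
ΔV over 12 h = 34.92 kt → 24 h equivalent = 34.92 × 24/12 ≈ 69.84 kt.
70 kt ≥ 30 kt ⇒ rapid intensification.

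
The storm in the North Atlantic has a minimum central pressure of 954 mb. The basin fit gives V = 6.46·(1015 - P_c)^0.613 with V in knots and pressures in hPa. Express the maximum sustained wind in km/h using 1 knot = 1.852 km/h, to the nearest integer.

149 km/h

ΔP = 1015 − 954 = 61 mb.
V ≈ 6.46 × 61^0.613 = 6.46 × 12.428 ≈ 80.286 kt.
80.286 × 1.852 ≈ 148.69 km/h → 149 km/h.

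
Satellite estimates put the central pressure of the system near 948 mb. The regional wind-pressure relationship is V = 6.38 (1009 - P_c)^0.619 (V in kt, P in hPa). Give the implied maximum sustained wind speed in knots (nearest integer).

ΔP = 1009 − 948 = 61 mb.
61^0.619 ≈ 12.739.
V ≈ 6.38 × 12.739 ≈ 81.3 kt.

81 kt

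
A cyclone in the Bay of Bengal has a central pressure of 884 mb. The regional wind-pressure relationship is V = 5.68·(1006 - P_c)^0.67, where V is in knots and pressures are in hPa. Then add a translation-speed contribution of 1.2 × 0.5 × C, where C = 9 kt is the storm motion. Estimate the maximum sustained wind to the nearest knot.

147 kt

ΔP = 1006 − 884 = 122 mb.
122^0.67 ≈ 24.995.
V ≈ 5.68 × 24.995 ≈ 142.0 kt.
Translation term: 1.2 × 0.5 × 9 = 5.4 kt.
Corrected V ≈ 147.4 kt → 147 kt.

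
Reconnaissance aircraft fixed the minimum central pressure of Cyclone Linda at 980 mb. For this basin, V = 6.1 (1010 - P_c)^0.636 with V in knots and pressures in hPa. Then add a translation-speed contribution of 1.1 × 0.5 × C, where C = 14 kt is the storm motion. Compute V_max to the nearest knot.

61 kt

ΔP = 1010 − 980 = 30 mb.
30^0.636 ≈ 8.699.
V ≈ 6.1 × 8.699 ≈ 53.1 kt.
Translation term: 1.1 × 0.5 × 14 = 7.7 kt.
Corrected V ≈ 60.8 kt → 61 kt.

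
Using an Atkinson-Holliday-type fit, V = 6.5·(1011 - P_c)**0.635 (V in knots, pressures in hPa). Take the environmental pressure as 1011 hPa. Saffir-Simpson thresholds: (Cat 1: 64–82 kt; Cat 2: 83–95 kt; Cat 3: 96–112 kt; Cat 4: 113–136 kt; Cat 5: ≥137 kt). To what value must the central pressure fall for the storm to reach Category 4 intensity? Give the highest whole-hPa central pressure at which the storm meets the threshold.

921 hPa

Category 4 begins at V = 113 kt.
Required ΔP = (113/6.5)^(1/0.635) = 17.385^1.575 ≈ 89.75 hPa.
P_c ≤ 1011 − 89.75 = 921.25, so the highest integer P_c is 921 hPa.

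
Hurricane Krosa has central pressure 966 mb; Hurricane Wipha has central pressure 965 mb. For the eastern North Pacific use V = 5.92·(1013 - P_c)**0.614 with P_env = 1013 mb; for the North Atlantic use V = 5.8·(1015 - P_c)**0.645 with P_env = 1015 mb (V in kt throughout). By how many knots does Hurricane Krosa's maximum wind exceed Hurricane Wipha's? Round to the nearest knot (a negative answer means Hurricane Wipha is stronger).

Hurricane Krosa: ΔP = 47; V ≈ 5.92 × 47^0.614 ≈ 62.95 kt.
Hurricane Wipha: ΔP = 50; V ≈ 5.8 × 50^0.645 ≈ 72.32 kt.
Difference ≈ 62.95 − 72.32 = -9.37 → -9 kt.

-9 kt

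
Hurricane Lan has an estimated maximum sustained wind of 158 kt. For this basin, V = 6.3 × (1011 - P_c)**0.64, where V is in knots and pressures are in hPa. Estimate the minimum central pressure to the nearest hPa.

ΔP = (V / 6.3)^(1/0.64) = (158/6.3)^1.562.
158/6.3 = 25.079; 25.079^1.562 ≈ 153.61 hPa.
P_c = 1011 − 153.61 = 857.39 ≈ 857 hPa.

857 hPa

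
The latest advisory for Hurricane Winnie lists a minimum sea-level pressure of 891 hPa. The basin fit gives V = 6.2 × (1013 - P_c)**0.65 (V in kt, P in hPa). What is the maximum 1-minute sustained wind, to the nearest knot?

141 kt

ΔP = 1013 − 891 = 122 hPa.
122^0.65 ≈ 22.706.
V ≈ 6.2 × 22.706 ≈ 140.8 kt.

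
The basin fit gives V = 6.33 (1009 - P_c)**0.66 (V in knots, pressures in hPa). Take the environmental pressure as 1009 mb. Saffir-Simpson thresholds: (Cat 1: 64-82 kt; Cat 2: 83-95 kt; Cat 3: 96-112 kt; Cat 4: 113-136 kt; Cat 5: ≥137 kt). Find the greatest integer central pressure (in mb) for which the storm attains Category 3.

Category 3 begins at V = 96 kt.
Required ΔP = (96/6.33)^(1/0.66) = 15.166^1.515 ≈ 61.55 mb.
P_c ≤ 1009 − 61.55 = 947.45, so the highest integer P_c is 947 mb.

947 mb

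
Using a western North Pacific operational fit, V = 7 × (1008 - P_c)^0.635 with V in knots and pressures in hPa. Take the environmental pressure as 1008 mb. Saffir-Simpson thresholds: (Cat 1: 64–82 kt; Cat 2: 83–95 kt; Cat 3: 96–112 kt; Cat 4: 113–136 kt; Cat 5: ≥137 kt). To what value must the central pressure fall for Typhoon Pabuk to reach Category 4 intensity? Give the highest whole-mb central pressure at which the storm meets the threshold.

Category 4 begins at V = 113 kt.
Required ΔP = (113/7)^(1/0.635) = 16.143^1.575 ≈ 79.86 mb.
P_c ≤ 1008 − 79.86 = 928.14, so the highest integer P_c is 928 mb.

928 mb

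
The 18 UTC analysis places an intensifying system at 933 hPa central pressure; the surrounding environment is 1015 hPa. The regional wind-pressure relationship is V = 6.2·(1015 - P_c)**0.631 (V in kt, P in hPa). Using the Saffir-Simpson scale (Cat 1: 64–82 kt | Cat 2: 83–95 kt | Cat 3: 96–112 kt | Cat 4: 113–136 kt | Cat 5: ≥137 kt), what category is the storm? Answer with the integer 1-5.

3

ΔP = 1015 − 933 = 82 hPa.
V ≈ 6.2 × 82^0.631 = 6.2 × 16.13 ≈ 100 kt.
100 kt falls in the Category 3 band.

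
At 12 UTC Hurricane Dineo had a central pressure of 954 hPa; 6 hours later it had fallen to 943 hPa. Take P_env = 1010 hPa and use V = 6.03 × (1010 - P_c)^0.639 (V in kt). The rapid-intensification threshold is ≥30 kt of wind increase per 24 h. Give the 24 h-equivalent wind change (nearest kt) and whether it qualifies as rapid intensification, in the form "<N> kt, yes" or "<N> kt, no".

38 kt, yes

V₁: ΔP = 56, V ≈ 6.03 × 56^0.639 ≈ 78.96 kt.
V₂: ΔP = 67, V ≈ 6.03 × 67^0.639 ≈ 88.55 kt.
ΔV over 6 h = 9.59 kt → 24 h equivalent = 9.59 × 24/6 ≈ 38.36 kt.
38 kt ≥ 30 kt ⇒ rapid intensification.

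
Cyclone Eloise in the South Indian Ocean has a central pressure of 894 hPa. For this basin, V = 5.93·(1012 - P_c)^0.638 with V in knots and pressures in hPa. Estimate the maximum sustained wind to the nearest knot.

124 kt

ΔP = 1012 − 894 = 118 hPa.
118^0.638 ≈ 20.983.
V ≈ 5.93 × 20.983 ≈ 124.4 kt.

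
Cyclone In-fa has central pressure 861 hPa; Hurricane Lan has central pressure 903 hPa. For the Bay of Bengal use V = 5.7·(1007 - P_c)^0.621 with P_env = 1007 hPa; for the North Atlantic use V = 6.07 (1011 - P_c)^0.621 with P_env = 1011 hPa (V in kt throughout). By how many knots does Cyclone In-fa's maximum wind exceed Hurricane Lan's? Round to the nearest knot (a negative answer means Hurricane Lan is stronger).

15 kt

Cyclone In-fa: ΔP = 146; V ≈ 5.7 × 146^0.621 ≈ 125.87 kt.
Hurricane Lan: ΔP = 108; V ≈ 6.07 × 108^0.621 ≈ 111.16 kt.
Difference ≈ 125.87 − 111.16 = 14.71 → 15 kt.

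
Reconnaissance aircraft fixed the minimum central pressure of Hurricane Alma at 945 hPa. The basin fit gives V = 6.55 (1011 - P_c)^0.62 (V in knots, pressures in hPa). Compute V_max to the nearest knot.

ΔP = 1011 − 945 = 66 hPa.
66^0.62 ≈ 13.431.
V ≈ 6.55 × 13.431 ≈ 88.0 kt.

88 kt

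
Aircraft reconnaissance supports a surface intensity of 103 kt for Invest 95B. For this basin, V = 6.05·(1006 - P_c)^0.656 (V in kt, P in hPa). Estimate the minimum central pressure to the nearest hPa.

ΔP = (V / 6.05)^(1/0.656) = (103/6.05)^1.524.
103/6.05 = 17.025; 17.025^1.524 ≈ 75.27 hPa.
P_c = 1006 − 75.27 = 930.73 ≈ 931 hPa.

931 hPa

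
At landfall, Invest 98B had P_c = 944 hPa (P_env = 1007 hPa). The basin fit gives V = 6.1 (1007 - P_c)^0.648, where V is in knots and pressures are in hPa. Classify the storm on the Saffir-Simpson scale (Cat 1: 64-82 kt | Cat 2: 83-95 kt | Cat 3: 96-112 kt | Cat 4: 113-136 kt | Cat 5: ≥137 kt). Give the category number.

2

ΔP = 1007 − 944 = 63 hPa.
V ≈ 6.1 × 63^0.648 = 6.1 × 14.65 ≈ 89 kt.
89 kt falls in the Category 2 band.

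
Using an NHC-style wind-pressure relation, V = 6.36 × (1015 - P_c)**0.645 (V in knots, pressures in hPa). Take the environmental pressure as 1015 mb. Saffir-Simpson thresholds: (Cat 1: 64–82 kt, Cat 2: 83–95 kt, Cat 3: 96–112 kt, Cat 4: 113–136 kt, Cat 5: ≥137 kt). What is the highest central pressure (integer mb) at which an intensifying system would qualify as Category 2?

Category 2 begins at V = 83 kt.
Required ΔP = (83/6.36)^(1/0.645) = 13.050^1.550 ≈ 53.66 mb.
P_c ≤ 1015 − 53.66 = 961.34, so the highest integer P_c is 961 mb.

961 mb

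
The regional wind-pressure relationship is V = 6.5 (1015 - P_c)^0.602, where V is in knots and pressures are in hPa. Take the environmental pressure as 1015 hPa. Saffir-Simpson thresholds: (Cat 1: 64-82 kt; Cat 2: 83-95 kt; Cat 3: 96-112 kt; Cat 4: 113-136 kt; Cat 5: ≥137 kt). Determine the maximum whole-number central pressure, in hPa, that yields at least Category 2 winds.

Category 2 begins at V = 83 kt.
Required ΔP = (83/6.5)^(1/0.602) = 12.769^1.661 ≈ 68.78 hPa.
P_c ≤ 1015 − 68.78 = 946.22, so the highest integer P_c is 946 hPa.

946 hPa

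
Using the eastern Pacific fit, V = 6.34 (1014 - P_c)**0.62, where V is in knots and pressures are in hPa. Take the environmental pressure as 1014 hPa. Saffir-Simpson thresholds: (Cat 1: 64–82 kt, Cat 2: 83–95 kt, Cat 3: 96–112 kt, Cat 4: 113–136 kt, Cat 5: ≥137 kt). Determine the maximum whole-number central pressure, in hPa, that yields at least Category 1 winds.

972 hPa

Category 1 begins at V = 64 kt.
Required ΔP = (64/6.34)^(1/0.62) = 10.095^1.613 ≈ 41.64 hPa.
P_c ≤ 1014 − 41.64 = 972.36, so the highest integer P_c is 972 hPa.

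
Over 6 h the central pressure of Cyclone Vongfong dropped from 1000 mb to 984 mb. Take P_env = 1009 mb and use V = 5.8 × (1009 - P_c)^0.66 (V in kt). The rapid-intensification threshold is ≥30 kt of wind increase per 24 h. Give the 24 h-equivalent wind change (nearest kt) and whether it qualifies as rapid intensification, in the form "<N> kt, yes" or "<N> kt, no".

V₁: ΔP = 9, V ≈ 5.8 × 9^0.66 ≈ 24.73 kt.
V₂: ΔP = 25, V ≈ 5.8 × 25^0.66 ≈ 48.54 kt.
ΔV over 6 h = 23.81 kt → 24 h equivalent = 23.81 × 24/6 ≈ 95.24 kt.
95 kt ≥ 30 kt ⇒ rapid intensification.

95 kt, yes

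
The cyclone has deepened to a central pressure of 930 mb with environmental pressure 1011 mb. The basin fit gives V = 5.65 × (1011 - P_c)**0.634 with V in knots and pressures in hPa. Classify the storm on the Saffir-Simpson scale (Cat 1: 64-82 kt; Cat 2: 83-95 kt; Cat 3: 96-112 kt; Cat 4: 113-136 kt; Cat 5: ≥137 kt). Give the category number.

2

ΔP = 1011 − 930 = 81 mb.
V ≈ 5.65 × 81^0.634 = 5.65 × 16.22 ≈ 92 kt.
92 kt falls in the Category 2 band.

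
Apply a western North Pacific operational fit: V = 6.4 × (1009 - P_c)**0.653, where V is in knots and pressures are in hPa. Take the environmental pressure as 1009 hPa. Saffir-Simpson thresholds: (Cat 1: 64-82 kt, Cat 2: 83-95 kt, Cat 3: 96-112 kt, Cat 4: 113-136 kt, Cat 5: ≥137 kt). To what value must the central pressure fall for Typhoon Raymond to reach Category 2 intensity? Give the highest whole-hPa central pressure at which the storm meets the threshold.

958 hPa

Category 2 begins at V = 83 kt.
Required ΔP = (83/6.4)^(1/0.653) = 12.969^1.531 ≈ 50.62 hPa.
P_c ≤ 1009 − 50.62 = 958.38, so the highest integer P_c is 958 hPa.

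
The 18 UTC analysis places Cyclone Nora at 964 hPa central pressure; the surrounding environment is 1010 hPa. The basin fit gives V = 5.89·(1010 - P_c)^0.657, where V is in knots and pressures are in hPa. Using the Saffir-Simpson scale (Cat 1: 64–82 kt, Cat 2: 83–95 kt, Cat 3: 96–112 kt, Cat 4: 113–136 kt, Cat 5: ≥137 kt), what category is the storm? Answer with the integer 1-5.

ΔP = 1010 − 964 = 46 hPa.
V ≈ 5.89 × 46^0.657 = 5.89 × 12.37 ≈ 73 kt.
73 kt falls in the Category 1 band.

1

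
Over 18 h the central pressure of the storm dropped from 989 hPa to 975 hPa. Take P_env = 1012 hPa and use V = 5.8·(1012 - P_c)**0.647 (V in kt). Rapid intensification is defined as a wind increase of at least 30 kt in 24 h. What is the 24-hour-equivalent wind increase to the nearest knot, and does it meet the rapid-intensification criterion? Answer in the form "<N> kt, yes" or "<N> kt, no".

V₁: ΔP = 23, V ≈ 5.8 × 23^0.647 ≈ 44.10 kt.
V₂: ΔP = 37, V ≈ 5.8 × 37^0.647 ≈ 59.99 kt.
ΔV over 18 h = 15.89 kt → 24 h equivalent = 15.89 × 24/18 ≈ 21.19 kt.
21 kt < 30 kt ⇒ not rapid intensification.

21 kt, no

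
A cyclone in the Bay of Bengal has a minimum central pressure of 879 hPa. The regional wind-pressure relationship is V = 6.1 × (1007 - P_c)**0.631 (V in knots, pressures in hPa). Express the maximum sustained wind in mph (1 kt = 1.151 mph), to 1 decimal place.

ΔP = 1007 − 879 = 128 hPa.
V ≈ 6.1 × 128^0.631 = 6.1 × 21.362 ≈ 130.310 kt.
130.310 × 1.151 ≈ 149.99 mph → 150.0 mph.

150.0 mph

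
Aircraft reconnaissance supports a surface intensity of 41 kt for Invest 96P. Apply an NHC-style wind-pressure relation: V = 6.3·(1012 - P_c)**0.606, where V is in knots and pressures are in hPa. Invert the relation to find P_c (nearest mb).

990 mb

ΔP = (V / 6.3)^(1/0.606) = (41/6.3)^1.650.
41/6.3 = 6.508; 6.508^1.650 ≈ 21.99 mb.
P_c = 1012 − 21.99 = 990.01 ≈ 990 mb.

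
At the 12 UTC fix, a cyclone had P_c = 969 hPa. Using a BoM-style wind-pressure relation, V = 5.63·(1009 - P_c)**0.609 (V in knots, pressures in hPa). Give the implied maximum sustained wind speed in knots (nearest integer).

53 kt

ΔP = 1009 − 969 = 40 hPa.
40^0.609 ≈ 9.455.
V ≈ 5.63 × 9.455 ≈ 53.2 kt.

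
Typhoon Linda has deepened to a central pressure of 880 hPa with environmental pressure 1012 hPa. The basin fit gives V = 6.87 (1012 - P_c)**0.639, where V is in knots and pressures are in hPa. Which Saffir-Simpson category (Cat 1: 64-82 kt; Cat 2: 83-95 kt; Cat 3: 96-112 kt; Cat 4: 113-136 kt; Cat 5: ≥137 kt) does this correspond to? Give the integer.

5

ΔP = 1012 − 880 = 132 hPa.
V ≈ 6.87 × 132^0.639 = 6.87 × 22.65 ≈ 156 kt.
156 kt falls in the Category 5 band.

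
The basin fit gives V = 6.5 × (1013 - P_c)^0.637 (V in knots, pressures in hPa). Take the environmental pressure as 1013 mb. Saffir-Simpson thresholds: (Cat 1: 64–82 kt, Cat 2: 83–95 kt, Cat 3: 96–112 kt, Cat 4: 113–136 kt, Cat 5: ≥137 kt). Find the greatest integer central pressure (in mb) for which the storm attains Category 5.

893 mb

Category 5 begins at V = 137 kt.
Required ΔP = (137/6.5)^(1/0.637) = 21.077^1.570 ≈ 119.73 mb.
P_c ≤ 1013 − 119.73 = 893.27, so the highest integer P_c is 893 mb.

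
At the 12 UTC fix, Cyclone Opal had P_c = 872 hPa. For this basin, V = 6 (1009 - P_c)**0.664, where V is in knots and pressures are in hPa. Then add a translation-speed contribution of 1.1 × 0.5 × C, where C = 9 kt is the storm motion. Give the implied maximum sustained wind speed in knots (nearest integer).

ΔP = 1009 − 872 = 137 hPa.
137^0.664 ≈ 26.229.
V ≈ 6 × 26.229 ≈ 157.4 kt.
Translation term: 1.1 × 0.5 × 9 = 4.95 kt.
Corrected V ≈ 162.35 kt → 162 kt.

162 kt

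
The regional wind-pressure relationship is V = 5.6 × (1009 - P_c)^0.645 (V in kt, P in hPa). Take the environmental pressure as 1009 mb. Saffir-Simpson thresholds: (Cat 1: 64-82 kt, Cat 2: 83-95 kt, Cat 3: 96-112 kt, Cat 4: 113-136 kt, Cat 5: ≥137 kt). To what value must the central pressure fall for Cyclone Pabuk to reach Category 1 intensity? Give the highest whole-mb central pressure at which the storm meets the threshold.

Category 1 begins at V = 64 kt.
Required ΔP = (64/5.6)^(1/0.645) = 11.429^1.550 ≈ 43.68 mb.
P_c ≤ 1009 − 43.68 = 965.32, so the highest integer P_c is 965 mb.

965 mb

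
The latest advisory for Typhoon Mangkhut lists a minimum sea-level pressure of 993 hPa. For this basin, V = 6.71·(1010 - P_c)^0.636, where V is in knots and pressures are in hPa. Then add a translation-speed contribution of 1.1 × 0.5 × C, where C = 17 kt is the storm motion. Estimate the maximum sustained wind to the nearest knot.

ΔP = 1010 − 993 = 17 hPa.
17^0.636 ≈ 6.061.
V ≈ 6.71 × 6.061 ≈ 40.7 kt.
Translation term: 1.1 × 0.5 × 17 = 9.35 kt.
Corrected V ≈ 50.05 kt → 50 kt.

50 kt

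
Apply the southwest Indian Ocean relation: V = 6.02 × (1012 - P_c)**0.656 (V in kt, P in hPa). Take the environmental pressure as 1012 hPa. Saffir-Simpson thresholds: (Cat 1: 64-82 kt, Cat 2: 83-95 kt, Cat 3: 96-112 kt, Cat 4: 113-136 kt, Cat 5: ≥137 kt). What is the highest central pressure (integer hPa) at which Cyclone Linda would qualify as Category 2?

Category 2 begins at V = 83 kt.
Required ΔP = (83/6.02)^(1/0.656) = 13.787^1.524 ≈ 54.58 hPa.
P_c ≤ 1012 − 54.58 = 957.42, so the highest integer P_c is 957 hPa.

957 hPa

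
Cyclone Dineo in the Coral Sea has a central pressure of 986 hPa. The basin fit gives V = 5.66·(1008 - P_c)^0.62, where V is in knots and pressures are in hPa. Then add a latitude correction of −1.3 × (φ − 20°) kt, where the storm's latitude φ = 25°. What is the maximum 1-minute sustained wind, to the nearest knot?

32 kt

ΔP = 1008 − 986 = 22 hPa.
22^0.62 ≈ 6.797.
V ≈ 5.66 × 6.797 ≈ 38.5 kt.
Latitude correction: −1.3 × (25 − 20) = -6.5 kt.
Corrected V ≈ 32 kt → 32 kt.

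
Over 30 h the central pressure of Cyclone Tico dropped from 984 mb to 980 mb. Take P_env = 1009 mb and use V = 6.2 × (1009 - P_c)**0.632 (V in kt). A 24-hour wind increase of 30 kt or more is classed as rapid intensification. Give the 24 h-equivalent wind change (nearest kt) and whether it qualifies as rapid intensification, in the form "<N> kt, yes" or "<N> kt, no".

4 kt, no

V₁: ΔP = 25, V ≈ 6.2 × 25^0.632 ≈ 47.41 kt.
V₂: ΔP = 29, V ≈ 6.2 × 29^0.632 ≈ 52.07 kt.
ΔV over 30 h = 4.66 kt → 24 h equivalent = 4.66 × 24/30 ≈ 3.73 kt.
4 kt < 30 kt ⇒ not rapid intensification.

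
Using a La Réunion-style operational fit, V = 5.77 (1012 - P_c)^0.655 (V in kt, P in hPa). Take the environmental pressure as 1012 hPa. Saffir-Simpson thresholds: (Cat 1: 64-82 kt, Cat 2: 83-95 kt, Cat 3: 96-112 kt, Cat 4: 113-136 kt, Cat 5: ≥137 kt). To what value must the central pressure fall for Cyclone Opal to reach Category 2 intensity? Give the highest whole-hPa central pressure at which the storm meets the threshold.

953 hPa

Category 2 begins at V = 83 kt.
Required ΔP = (83/5.77)^(1/0.655) = 14.385^1.527 ≈ 58.59 hPa.
P_c ≤ 1012 − 58.59 = 953.41, so the highest integer P_c is 953 hPa.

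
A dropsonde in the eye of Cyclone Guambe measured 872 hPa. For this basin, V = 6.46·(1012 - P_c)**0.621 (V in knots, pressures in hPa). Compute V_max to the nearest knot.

ΔP = 1012 − 872 = 140 hPa.
140^0.621 ≈ 21.515.
V ≈ 6.46 × 21.515 ≈ 139.0 kt.

139 kt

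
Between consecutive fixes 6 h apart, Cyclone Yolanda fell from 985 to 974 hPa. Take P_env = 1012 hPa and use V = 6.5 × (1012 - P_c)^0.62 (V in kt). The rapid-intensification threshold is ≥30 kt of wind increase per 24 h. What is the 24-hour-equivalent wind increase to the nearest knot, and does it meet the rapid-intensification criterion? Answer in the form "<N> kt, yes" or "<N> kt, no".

47 kt, yes

V₁: ΔP = 27, V ≈ 6.5 × 27^0.62 ≈ 50.16 kt.
V₂: ΔP = 38, V ≈ 6.5 × 38^0.62 ≈ 62.00 kt.
ΔV over 6 h = 11.84 kt → 24 h equivalent = 11.84 × 24/6 ≈ 47.36 kt.
47 kt ≥ 30 kt ⇒ rapid intensification.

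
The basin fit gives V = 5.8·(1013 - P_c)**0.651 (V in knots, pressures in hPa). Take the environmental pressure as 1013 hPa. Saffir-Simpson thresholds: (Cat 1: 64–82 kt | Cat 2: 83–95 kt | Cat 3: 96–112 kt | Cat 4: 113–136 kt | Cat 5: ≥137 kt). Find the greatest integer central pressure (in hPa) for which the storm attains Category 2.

953 hPa

Category 2 begins at V = 83 kt.
Required ΔP = (83/5.8)^(1/0.651) = 14.310^1.536 ≈ 59.59 hPa.
P_c ≤ 1013 − 59.59 = 953.41, so the highest integer P_c is 953 hPa.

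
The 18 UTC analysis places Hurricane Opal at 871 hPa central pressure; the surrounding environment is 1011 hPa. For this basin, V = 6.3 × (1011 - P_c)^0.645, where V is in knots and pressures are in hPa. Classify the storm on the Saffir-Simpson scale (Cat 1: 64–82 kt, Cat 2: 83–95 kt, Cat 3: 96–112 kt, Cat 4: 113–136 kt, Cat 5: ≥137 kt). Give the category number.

ΔP = 1011 − 871 = 140 hPa.
V ≈ 6.3 × 140^0.645 = 6.3 × 24.22 ≈ 153 kt.
153 kt falls in the Category 5 band.

5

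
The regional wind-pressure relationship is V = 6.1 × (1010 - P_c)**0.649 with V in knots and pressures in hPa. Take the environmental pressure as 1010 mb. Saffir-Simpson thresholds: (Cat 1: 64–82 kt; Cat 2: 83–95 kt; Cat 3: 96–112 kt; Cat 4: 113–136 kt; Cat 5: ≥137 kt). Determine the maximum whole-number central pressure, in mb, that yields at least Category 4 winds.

920 mb

Category 4 begins at V = 113 kt.
Required ΔP = (113/6.1)^(1/0.649) = 18.525^1.541 ≈ 89.82 mb.
P_c ≤ 1010 − 89.82 = 920.18, so the highest integer P_c is 920 mb.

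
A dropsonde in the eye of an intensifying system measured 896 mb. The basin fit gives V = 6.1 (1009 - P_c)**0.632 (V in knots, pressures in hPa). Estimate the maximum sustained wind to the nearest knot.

ΔP = 1009 − 896 = 113 mb.
113^0.632 ≈ 19.840.
V ≈ 6.1 × 19.840 ≈ 121.0 kt.

121 kt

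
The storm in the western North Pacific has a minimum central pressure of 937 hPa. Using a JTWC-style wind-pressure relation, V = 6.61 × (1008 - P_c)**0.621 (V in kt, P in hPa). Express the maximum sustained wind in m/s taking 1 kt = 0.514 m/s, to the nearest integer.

ΔP = 1008 − 937 = 71 hPa.
V ≈ 6.61 × 71^0.621 = 6.61 × 14.113 ≈ 93.290 kt.
93.290 × 0.514 ≈ 47.95 m/s → 48 m/s.

48 m/s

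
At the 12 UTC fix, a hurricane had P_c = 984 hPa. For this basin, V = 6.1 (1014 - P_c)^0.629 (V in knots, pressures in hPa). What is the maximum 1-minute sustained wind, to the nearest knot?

ΔP = 1014 − 984 = 30 hPa.
30^0.629 ≈ 8.494.
V ≈ 6.1 × 8.494 ≈ 51.8 kt.

52 kt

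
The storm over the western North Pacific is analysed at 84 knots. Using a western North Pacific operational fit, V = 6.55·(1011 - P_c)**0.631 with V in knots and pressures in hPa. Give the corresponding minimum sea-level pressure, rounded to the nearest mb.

954 mb

ΔP = (V / 6.55)^(1/0.631) = (84/6.55)^1.585.
84/6.55 = 12.824; 12.824^1.585 ≈ 57.02 mb.
P_c = 1011 − 57.02 = 953.98 ≈ 954 mb.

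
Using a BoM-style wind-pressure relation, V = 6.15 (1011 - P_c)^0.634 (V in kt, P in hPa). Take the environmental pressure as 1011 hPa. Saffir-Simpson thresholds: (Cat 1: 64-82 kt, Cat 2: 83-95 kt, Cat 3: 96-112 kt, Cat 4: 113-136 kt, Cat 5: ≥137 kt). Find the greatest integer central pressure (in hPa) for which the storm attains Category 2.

950 hPa

Category 2 begins at V = 83 kt.
Required ΔP = (83/6.15)^(1/0.634) = 13.496^1.577 ≈ 60.63 hPa.
P_c ≤ 1011 − 60.63 = 950.37, so the highest integer P_c is 950 hPa.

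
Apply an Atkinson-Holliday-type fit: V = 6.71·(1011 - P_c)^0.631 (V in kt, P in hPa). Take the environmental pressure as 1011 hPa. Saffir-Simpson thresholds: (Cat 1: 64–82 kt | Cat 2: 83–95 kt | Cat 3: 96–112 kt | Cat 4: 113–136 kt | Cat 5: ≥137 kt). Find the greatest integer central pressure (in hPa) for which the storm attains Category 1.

975 hPa

Category 1 begins at V = 64 kt.
Required ΔP = (64/6.71)^(1/0.631) = 9.538^1.585 ≈ 35.66 hPa.
P_c ≤ 1011 − 35.66 = 975.34, so the highest integer P_c is 975 hPa.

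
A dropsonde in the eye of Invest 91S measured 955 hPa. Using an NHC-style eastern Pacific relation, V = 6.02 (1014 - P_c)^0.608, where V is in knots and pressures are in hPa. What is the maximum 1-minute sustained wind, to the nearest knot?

72 kt

ΔP = 1014 − 955 = 59 hPa.
59^0.608 ≈ 11.931.
V ≈ 6.02 × 11.931 ≈ 71.8 kt.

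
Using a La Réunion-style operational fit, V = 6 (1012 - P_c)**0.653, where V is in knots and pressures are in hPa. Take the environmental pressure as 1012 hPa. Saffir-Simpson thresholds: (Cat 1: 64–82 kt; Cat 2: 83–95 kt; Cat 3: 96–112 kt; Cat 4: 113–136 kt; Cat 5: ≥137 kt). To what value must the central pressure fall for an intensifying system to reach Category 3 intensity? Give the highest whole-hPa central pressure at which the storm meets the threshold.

942 hPa

Category 3 begins at V = 96 kt.
Required ΔP = (96/6)^(1/0.653) = 16.000^1.531 ≈ 69.82 hPa.
P_c ≤ 1012 − 69.82 = 942.18, so the highest integer P_c is 942 hPa.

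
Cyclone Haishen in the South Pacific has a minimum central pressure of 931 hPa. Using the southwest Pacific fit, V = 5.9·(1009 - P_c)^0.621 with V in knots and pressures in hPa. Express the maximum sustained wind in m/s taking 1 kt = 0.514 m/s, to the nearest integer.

45 m/s

ΔP = 1009 − 931 = 78 hPa.
V ≈ 5.9 × 78^0.621 = 5.9 × 14.962 ≈ 88.276 kt.
88.276 × 0.514 ≈ 45.37 m/s → 45 m/s.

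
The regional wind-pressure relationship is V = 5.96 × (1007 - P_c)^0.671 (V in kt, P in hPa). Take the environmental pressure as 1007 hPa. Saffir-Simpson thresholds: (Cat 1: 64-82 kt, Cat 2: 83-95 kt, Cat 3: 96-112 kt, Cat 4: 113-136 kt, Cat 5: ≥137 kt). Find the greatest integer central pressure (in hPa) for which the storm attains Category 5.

Category 5 begins at V = 137 kt.
Required ΔP = (137/5.96)^(1/0.671) = 22.987^1.490 ≈ 106.91 hPa.
P_c ≤ 1007 − 106.91 = 900.09, so the highest integer P_c is 900 hPa.

900 hPa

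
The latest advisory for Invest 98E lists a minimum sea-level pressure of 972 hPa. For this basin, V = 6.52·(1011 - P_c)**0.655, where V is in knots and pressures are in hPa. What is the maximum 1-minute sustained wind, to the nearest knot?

72 kt

ΔP = 1011 − 972 = 39 hPa.
39^0.655 ≈ 11.019.
V ≈ 6.52 × 11.019 ≈ 71.8 kt.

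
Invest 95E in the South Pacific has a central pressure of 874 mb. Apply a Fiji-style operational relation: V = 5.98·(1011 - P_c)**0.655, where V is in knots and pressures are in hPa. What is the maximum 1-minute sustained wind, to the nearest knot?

ΔP = 1011 − 874 = 137 mb.
137^0.655 ≈ 25.093.
V ≈ 5.98 × 25.093 ≈ 150.1 kt.

150 kt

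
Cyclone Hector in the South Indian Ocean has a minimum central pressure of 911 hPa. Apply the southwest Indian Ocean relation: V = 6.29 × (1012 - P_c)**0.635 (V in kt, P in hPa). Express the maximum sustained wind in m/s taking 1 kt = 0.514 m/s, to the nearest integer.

ΔP = 1012 − 911 = 101 hPa.
V ≈ 6.29 × 101^0.635 = 6.29 × 18.739 ≈ 117.868 kt.
117.868 × 0.514 ≈ 60.58 m/s → 61 m/s.

61 m/s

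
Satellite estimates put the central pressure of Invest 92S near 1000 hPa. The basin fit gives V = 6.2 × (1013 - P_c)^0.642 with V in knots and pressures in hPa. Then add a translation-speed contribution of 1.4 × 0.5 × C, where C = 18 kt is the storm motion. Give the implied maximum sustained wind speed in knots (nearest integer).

ΔP = 1013 − 1000 = 13 hPa.
13^0.642 ≈ 5.190.
V ≈ 6.2 × 5.190 ≈ 32.2 kt.
Translation term: 1.4 × 0.5 × 18 = 12.6 kt.
Corrected V ≈ 44.8 kt → 45 kt.

45 kt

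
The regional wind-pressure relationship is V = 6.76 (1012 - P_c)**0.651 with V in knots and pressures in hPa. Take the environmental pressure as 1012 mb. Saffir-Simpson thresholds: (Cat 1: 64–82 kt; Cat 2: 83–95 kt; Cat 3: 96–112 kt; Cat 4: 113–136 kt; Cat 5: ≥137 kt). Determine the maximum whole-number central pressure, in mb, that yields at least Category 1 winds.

980 mb

Category 1 begins at V = 64 kt.
Required ΔP = (64/6.76)^(1/0.651) = 9.467^1.536 ≈ 31.59 mb.
P_c ≤ 1012 − 31.59 = 980.41, so the highest integer P_c is 980 mb.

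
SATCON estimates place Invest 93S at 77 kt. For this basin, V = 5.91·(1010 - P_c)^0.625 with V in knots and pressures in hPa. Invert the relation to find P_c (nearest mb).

ΔP = (V / 5.91)^(1/0.625) = (77/5.91)^1.600.
77/5.91 = 13.029; 13.029^1.600 ≈ 60.79 mb.
P_c = 1010 − 60.79 = 949.21 ≈ 949 mb.

949 mb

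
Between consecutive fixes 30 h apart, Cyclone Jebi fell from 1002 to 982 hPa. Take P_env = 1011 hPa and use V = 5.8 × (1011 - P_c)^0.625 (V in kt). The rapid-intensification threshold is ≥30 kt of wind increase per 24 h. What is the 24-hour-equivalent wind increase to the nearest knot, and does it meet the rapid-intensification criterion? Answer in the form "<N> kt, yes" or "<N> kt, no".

V₁: ΔP = 9, V ≈ 5.8 × 9^0.625 ≈ 22.90 kt.
V₂: ΔP = 29, V ≈ 5.8 × 29^0.625 ≈ 47.58 kt.
ΔV over 30 h = 24.68 kt → 24 h equivalent = 24.68 × 24/30 ≈ 19.74 kt.
20 kt < 30 kt ⇒ not rapid intensification.

20 kt, no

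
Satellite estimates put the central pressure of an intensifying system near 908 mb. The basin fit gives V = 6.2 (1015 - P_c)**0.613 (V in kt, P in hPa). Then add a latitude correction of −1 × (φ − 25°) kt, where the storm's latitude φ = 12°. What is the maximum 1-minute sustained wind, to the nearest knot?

122 kt

ΔP = 1015 − 908 = 107 mb.
107^0.613 ≈ 17.539.
V ≈ 6.2 × 17.539 ≈ 108.7 kt.
Latitude correction: −1 × (12 − 25) = 13 kt.
Corrected V ≈ 121.7 kt → 122 kt.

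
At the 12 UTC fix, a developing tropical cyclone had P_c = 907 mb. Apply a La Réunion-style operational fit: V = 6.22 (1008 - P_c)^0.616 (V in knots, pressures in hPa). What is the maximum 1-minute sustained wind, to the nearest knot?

107 kt

ΔP = 1008 − 907 = 101 mb.
101^0.616 ≈ 17.166.
V ≈ 6.22 × 17.166 ≈ 106.8 kt.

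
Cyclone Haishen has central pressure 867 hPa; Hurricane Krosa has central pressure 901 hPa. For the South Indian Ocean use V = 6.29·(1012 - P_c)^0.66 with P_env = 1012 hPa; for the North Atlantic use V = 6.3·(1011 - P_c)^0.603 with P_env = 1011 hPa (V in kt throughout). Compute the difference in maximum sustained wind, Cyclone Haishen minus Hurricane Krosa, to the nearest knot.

Cyclone Haishen: ΔP = 145; V ≈ 6.29 × 145^0.66 ≈ 167.94 kt.
Hurricane Krosa: ΔP = 110; V ≈ 6.3 × 110^0.603 ≈ 107.23 kt.
Difference ≈ 167.94 − 107.23 = 60.71 → 61 kt.

61 kt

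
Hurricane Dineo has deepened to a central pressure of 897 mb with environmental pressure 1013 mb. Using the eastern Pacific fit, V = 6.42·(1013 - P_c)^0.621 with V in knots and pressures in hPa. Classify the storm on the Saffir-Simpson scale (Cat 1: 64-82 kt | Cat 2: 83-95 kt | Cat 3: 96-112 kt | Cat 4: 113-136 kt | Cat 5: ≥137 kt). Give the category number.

ΔP = 1013 − 897 = 116 mb.
V ≈ 6.42 × 116^0.621 = 6.42 × 19.14 ≈ 123 kt.
123 kt falls in the Category 4 band.

4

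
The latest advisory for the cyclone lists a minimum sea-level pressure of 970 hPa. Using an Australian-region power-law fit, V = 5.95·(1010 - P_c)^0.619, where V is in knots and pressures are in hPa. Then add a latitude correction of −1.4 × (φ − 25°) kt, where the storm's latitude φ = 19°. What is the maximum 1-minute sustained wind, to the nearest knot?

67 kt

ΔP = 1010 − 970 = 40 hPa.
40^0.619 ≈ 9.810.
V ≈ 5.95 × 9.810 ≈ 58.4 kt.
Latitude correction: −1.4 × (19 − 25) = 8.4 kt.
Corrected V ≈ 66.8 kt → 67 kt.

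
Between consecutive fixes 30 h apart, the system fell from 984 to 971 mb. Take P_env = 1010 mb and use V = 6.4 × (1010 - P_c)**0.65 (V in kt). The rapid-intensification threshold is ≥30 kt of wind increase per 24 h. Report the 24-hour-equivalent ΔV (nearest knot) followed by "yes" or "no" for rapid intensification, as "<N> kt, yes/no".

13 kt, no

V₁: ΔP = 26, V ≈ 6.4 × 26^0.65 ≈ 53.20 kt.
V₂: ΔP = 39, V ≈ 6.4 × 39^0.65 ≈ 69.24 kt.
ΔV over 30 h = 16.04 kt → 24 h equivalent = 16.04 × 24/30 ≈ 12.83 kt.
13 kt < 30 kt ⇒ not rapid intensification.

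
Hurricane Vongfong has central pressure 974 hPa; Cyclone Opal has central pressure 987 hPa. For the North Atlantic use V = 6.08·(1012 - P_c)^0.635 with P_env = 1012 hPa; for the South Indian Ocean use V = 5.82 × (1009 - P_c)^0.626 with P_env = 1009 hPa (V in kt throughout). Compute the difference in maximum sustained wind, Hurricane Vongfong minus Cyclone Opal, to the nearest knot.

21 kt

Hurricane Vongfong: ΔP = 38; V ≈ 6.08 × 38^0.635 ≈ 61.24 kt.
Cyclone Opal: ΔP = 22; V ≈ 5.82 × 22^0.626 ≈ 40.30 kt.
Difference ≈ 61.24 − 40.30 = 20.94 → 21 kt.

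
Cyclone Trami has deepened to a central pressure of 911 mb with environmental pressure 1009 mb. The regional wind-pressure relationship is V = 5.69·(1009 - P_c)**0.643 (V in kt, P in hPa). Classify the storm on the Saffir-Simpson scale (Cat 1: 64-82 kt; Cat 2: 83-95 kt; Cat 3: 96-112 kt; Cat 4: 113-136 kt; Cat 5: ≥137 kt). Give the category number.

3

ΔP = 1009 − 911 = 98 mb.
V ≈ 5.69 × 98^0.643 = 5.69 × 19.07 ≈ 109 kt.
109 kt falls in the Category 3 band.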